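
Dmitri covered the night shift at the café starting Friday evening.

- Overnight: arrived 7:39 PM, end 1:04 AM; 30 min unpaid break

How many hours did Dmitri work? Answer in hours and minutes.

4 h 55 min

Overnight: 7:39 PM → midnight = 4 h 21 min; midnight → 1:04 AM = 1 h 4 min; span 5 h 25 min; less 30 min break → 4 h 55 min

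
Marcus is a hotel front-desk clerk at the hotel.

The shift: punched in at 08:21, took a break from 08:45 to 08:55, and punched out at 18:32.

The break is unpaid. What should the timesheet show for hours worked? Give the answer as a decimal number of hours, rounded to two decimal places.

10.02 hours

The shift: 08:21–18:32 = 10 h 11 min; less 10 min break → 10 h 1 min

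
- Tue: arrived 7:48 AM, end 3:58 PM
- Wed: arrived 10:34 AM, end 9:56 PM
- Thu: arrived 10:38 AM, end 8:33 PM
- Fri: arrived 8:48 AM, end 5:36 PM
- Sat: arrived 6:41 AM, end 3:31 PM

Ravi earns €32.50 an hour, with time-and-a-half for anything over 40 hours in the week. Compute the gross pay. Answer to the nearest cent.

Tue: 7:48 AM–3:58 PM = 8 h 10 min
Wed: 10:34 AM–9:56 PM = 11 h 22 min
Thu: 10:38 AM–8:33 PM = 9 h 55 min
Fri: 8:48 AM–5:36 PM = 8 h 48 min
Sat: 6:41 AM–3:31 PM = 8 h 50 min
Total worked: 47 h 5 min = 2825 min.
Regular 40 h 0 min = 2400 min at €32.50/h; overtime 7 h 5 min = 425 min at €48.75/h.
Pay = (2400 × €32.50 + 425 × €48.75) ÷ 60 = €1645.31.

€1645.31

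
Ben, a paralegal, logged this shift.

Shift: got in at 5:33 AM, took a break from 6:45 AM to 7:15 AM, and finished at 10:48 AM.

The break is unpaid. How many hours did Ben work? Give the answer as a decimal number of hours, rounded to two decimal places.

Shift: 5:33 AM–10:48 AM = 5 h 15 min; less 30 min break → 4 h 45 min

4.75 hours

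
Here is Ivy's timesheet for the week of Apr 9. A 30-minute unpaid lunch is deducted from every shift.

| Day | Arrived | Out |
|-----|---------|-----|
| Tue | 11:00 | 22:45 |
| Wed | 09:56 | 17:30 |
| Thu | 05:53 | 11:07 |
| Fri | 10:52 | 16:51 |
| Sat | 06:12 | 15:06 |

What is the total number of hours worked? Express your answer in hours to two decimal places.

36.93 hours

Tue: 11:00–22:45 = 11 h 45 min; less 30 min break → 11 h 15 min
Wed: 09:56–17:30 = 7 h 34 min; less 30 min break → 7 h 4 min
Thu: 05:53–11:07 = 5 h 14 min; less 30 min break → 4 h 44 min
Fri: 10:52–16:51 = 5 h 59 min; less 30 min break → 5 h 29 min
Sat: 06:12–15:06 = 8 h 54 min; less 30 min break → 8 h 24 min
Total: 11 h 15 min + 7 h 4 min + 4 h 44 min + 5 h 29 min + 8 h 24 min = 36 h 56 min.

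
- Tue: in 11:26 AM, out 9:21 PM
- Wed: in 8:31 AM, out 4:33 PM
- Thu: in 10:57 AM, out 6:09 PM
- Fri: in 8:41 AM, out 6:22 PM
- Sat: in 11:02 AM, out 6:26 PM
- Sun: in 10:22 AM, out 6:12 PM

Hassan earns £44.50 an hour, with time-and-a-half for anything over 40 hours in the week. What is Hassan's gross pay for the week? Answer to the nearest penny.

£2451.95

Tue: 11:26 AM–9:21 PM = 9 h 55 min
Wed: 8:31 AM–4:33 PM = 8 h 2 min
Thu: 10:57 AM–6:09 PM = 7 h 12 min
Fri: 8:41 AM–6:22 PM = 9 h 41 min
Sat: 11:02 AM–6:26 PM = 7 h 24 min
Sun: 10:22 AM–6:12 PM = 7 h 50 min
Total worked: 50 h 4 min = 3004 min.
Regular 40 h 0 min = 2400 min at £44.50/h; overtime 10 h 4 min = 604 min at £66.75/h.
Pay = (2400 × £44.50 + 604 × £66.75) ÷ 60 = £2451.95.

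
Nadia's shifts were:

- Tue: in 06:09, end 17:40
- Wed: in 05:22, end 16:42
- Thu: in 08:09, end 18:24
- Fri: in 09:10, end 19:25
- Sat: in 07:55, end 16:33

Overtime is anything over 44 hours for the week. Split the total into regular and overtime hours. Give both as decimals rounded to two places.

Tue: 06:09–17:40 = 11 h 31 min
Wed: 05:22–16:42 = 11 h 20 min
Thu: 08:09–18:24 = 10 h 15 min
Fri: 09:10–19:25 = 10 h 15 min
Sat: 07:55–16:33 = 8 h 38 min
Total worked: 51 h 59 min = 51.98 h.
Threshold 44 h → overtime 7 h 59 min, regular 44 h 0 min.

Regular 44.00 hours, overtime 7.98 hours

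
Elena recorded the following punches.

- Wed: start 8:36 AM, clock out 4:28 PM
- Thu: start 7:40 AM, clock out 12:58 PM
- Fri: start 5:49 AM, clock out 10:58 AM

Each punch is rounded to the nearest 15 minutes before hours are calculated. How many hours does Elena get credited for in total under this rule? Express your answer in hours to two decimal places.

18.50 hours

Wed: in 8:36 AM→8:30 AM, out 4:28 PM→4:30 PM; 8 h 0 min
Thu: in 7:40 AM→7:45 AM, out 12:58 PM→1:00 PM; 5 h 15 min
Fri: in 5:49 AM→5:45 AM, out 10:58 AM→11:00 AM; 5 h 15 min
Total credited: 18 h 30 min.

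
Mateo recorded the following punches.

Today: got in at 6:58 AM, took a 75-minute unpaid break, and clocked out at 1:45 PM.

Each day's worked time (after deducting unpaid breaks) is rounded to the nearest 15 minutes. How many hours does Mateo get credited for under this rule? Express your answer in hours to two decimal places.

5.50 hours

Today: 6:58 AM–1:45 PM = 6 h 47 min − 75 min = 5 h 32 min → rounds to 5 h 30 min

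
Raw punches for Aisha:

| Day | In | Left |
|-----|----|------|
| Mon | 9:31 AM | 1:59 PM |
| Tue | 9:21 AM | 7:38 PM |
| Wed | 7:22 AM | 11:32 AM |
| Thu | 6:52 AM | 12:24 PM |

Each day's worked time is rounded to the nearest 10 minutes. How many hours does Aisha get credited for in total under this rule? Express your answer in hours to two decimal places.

Mon: 9:31 AM–1:59 PM = 4 h 28 min → rounds to 4 h 30 min
Tue: 9:21 AM–7:38 PM = 10 h 17 min → rounds to 10 h 20 min
Wed: 7:22 AM–11:32 AM = 4 h 10 min → rounds to 4 h 10 min
Thu: 6:52 AM–12:24 PM = 5 h 32 min → rounds to 5 h 30 min
Total credited: 24 h 30 min.

24.50 hours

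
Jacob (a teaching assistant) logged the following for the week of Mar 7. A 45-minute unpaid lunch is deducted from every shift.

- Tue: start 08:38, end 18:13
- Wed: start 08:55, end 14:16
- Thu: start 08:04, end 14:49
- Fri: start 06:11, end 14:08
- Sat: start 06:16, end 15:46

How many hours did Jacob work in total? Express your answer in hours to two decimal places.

Tue: 08:38–18:13 = 9 h 35 min; less 45 min break → 8 h 50 min
Wed: 08:55–14:16 = 5 h 21 min; less 45 min break → 4 h 36 min
Thu: 08:04–14:49 = 6 h 45 min; less 45 min break → 6 h 0 min
Fri: 06:11–14:08 = 7 h 57 min; less 45 min break → 7 h 12 min
Sat: 06:16–15:46 = 9 h 30 min; less 45 min break → 8 h 45 min
Total: 8 h 50 min + 4 h 36 min + 6 h 0 min + 7 h 12 min + 8 h 45 min = 35 h 23 min.

35.38 hours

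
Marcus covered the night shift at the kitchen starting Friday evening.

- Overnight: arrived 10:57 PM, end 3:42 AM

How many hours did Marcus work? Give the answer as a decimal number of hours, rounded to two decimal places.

Overnight: 10:57 PM → midnight = 1 h 3 min; midnight → 3:42 AM = 3 h 42 min; span 4 h 45 min

4.75 hours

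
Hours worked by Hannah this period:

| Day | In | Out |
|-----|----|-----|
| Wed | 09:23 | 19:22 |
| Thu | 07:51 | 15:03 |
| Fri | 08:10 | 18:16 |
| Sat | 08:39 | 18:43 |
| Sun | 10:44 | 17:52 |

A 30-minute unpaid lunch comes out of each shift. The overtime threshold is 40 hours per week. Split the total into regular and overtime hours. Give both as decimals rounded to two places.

Wed: 09:23–19:22 = 9 h 59 min; less 30 min break → 9 h 29 min
Thu: 07:51–15:03 = 7 h 12 min; less 30 min break → 6 h 42 min
Fri: 08:10–18:16 = 10 h 6 min; less 30 min break → 9 h 36 min
Sat: 08:39–18:43 = 10 h 4 min; less 30 min break → 9 h 34 min
Sun: 10:44–17:52 = 7 h 8 min; less 30 min break → 6 h 38 min
Total worked: 41 h 59 min = 41.98 h.
Threshold 40 h → overtime 1 h 59 min, regular 40 h 0 min.

Regular 40.00 hours, overtime 1.98 hours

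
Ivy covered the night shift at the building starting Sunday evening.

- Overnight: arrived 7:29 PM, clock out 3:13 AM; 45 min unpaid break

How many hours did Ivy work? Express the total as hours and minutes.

Overnight: 7:29 PM → midnight = 4 h 31 min; midnight → 3:13 AM = 3 h 13 min; span 7 h 44 min; less 45 min break → 6 h 59 min

6 h 59 min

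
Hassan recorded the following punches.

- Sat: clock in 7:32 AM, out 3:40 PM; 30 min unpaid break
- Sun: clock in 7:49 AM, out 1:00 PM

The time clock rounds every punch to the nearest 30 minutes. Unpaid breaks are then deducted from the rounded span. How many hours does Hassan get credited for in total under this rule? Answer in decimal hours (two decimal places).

Sat: in 7:32 AM→7:30 AM, out 3:40 PM→3:30 PM; 8 h 0 min − 30 min = 7 h 30 min
Sun: in 7:49 AM→8:00 AM, out 1:00 PM→1:00 PM; 5 h 0 min
Total credited: 12 h 30 min.

12.50 hours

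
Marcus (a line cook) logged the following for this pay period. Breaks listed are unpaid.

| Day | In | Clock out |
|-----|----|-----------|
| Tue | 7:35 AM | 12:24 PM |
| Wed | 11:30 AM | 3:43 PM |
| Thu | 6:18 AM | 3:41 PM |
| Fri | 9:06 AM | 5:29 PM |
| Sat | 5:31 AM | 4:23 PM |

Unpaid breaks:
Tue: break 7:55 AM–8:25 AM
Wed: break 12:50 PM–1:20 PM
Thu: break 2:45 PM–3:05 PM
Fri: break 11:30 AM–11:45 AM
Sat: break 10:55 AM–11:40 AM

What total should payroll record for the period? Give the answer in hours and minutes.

35 h 20 min

Tue: 7:35 AM–12:24 PM = 4 h 49 min; less 30 min break → 4 h 19 min
Wed: 11:30 AM–3:43 PM = 4 h 13 min; less 30 min break → 3 h 43 min
Thu: 6:18 AM–3:41 PM = 9 h 23 min; less 20 min break → 9 h 3 min
Fri: 9:06 AM–5:29 PM = 8 h 23 min; less 15 min break → 8 h 8 min
Sat: 5:31 AM–4:23 PM = 10 h 52 min; less 45 min break → 10 h 7 min
Total: 4 h 19 min + 3 h 43 min + 9 h 3 min + 8 h 8 min + 10 h 7 min = 35 h 20 min.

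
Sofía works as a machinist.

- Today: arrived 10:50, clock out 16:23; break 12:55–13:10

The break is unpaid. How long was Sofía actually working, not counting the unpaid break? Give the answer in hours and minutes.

Today: 10:50–16:23 = 5 h 33 min; less 15 min break → 5 h 18 min

5 h 18 min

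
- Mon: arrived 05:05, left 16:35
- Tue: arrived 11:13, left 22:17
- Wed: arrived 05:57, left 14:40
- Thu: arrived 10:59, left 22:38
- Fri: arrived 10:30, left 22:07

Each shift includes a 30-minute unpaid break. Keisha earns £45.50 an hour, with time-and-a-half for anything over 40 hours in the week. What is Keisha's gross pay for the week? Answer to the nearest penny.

Mon: 05:05–16:35 = 11 h 30 min; less 30 min break → 11 h 0 min
Tue: 11:13–22:17 = 11 h 4 min; less 30 min break → 10 h 34 min
Wed: 05:57–14:40 = 8 h 43 min; less 30 min break → 8 h 13 min
Thu: 10:59–22:38 = 11 h 39 min; less 30 min break → 11 h 9 min
Fri: 10:30–22:07 = 11 h 37 min; less 30 min break → 11 h 7 min
Total worked: 52 h 3 min = 3123 min.
Regular 40 h 0 min = 2400 min at £45.50/h; overtime 12 h 3 min = 723 min at £68.25/h.
Pay = (2400 × £45.50 + 723 × £68.25) ÷ 60 = £2642.41.

£2642.41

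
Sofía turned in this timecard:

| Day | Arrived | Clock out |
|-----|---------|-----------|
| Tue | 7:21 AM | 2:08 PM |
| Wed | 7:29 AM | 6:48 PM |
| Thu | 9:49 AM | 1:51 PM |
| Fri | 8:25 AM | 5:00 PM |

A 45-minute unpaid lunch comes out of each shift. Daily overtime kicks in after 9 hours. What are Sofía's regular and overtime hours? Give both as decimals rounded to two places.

Tue: 7:21 AM–2:08 PM = 6 h 47 min; less 45 min break → 6 h 2 min
Wed: 7:29 AM–6:48 PM = 11 h 19 min; less 45 min break → 10 h 34 min
Thu: 9:49 AM–1:51 PM = 4 h 2 min; less 45 min break → 3 h 17 min
Fri: 8:25 AM–5:00 PM = 8 h 35 min; less 45 min break → 7 h 50 min
Tue reg 6 h 2 min / OT 0 h 0 min; Wed reg 9 h 0 min / OT 1 h 34 min; Thu reg 3 h 17 min / OT 0 h 0 min; Fri reg 7 h 50 min / OT 0 h 0 min.
Totals: regular 26 h 9 min, overtime 1 h 34 min.

Regular 26.15 hours, overtime 1.57 hours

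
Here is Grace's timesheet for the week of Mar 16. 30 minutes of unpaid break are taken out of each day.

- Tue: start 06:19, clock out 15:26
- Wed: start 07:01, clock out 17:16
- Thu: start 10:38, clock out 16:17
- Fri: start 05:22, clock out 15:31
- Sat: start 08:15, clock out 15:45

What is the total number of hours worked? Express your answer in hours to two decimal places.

Tue: 06:19–15:26 = 9 h 7 min; less 30 min break → 8 h 37 min
Wed: 07:01–17:16 = 10 h 15 min; less 30 min break → 9 h 45 min
Thu: 10:38–16:17 = 5 h 39 min; less 30 min break → 5 h 9 min
Fri: 05:22–15:31 = 10 h 9 min; less 30 min break → 9 h 39 min
Sat: 08:15–15:45 = 7 h 30 min; less 30 min break → 7 h 0 min
Total: 8 h 37 min + 9 h 45 min + 5 h 9 min + 9 h 39 min + 7 h 0 min = 40 h 10 min.

40.17 hours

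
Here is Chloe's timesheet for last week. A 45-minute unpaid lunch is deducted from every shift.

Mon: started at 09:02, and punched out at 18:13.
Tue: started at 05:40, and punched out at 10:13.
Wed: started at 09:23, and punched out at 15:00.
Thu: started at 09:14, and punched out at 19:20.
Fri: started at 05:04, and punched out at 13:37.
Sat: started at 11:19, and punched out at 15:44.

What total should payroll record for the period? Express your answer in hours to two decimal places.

37.92 hours

Mon: 09:02–18:13 = 9 h 11 min; less 45 min break → 8 h 26 min
Tue: 05:40–10:13 = 4 h 33 min; less 45 min break → 3 h 48 min
Wed: 09:23–15:00 = 5 h 37 min; less 45 min break → 4 h 52 min
Thu: 09:14–19:20 = 10 h 6 min; less 45 min break → 9 h 21 min
Fri: 05:04–13:37 = 8 h 33 min; less 45 min break → 7 h 48 min
Sat: 11:19–15:44 = 4 h 25 min; less 45 min break → 3 h 40 min
Total: 8 h 26 min + 3 h 48 min + 4 h 52 min + 9 h 21 min + 7 h 48 min + 3 h 40 min = 37 h 55 min.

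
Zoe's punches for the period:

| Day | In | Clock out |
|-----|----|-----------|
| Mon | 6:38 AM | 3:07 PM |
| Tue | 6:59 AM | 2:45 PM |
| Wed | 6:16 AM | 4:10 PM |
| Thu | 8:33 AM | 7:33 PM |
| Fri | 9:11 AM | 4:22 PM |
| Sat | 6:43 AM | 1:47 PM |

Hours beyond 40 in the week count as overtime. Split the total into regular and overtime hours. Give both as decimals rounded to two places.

Regular 40.00 hours, overtime 11.40 hours

Mon: 6:38 AM–3:07 PM = 8 h 29 min
Tue: 6:59 AM–2:45 PM = 7 h 46 min
Wed: 6:16 AM–4:10 PM = 9 h 54 min
Thu: 8:33 AM–7:33 PM = 11 h 0 min
Fri: 9:11 AM–4:22 PM = 7 h 11 min
Sat: 6:43 AM–1:47 PM = 7 h 4 min
Total worked: 51 h 24 min = 51.40 h.
Threshold 40 h → overtime 11 h 24 min, regular 40 h 0 min.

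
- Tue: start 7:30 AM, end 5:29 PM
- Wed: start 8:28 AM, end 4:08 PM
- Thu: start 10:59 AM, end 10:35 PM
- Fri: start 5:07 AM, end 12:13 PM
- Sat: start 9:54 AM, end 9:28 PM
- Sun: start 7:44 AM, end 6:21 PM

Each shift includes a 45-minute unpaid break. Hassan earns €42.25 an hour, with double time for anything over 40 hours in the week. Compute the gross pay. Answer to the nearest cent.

€2875.82

Tue: 7:30 AM–5:29 PM = 9 h 59 min; less 45 min break → 9 h 14 min
Wed: 8:28 AM–4:08 PM = 7 h 40 min; less 45 min break → 6 h 55 min
Thu: 10:59 AM–10:35 PM = 11 h 36 min; less 45 min break → 10 h 51 min
Fri: 5:07 AM–12:13 PM = 7 h 6 min; less 45 min break → 6 h 21 min
Sat: 9:54 AM–9:28 PM = 11 h 34 min; less 45 min break → 10 h 49 min
Sun: 7:44 AM–6:21 PM = 10 h 37 min; less 45 min break → 9 h 52 min
Total worked: 54 h 2 min = 3242 min.
Regular 40 h 0 min = 2400 min at €42.25/h; overtime 14 h 2 min = 842 min at €84.50/h.
Pay = (2400 × €42.25 + 842 × €84.50) ÷ 60 = €2875.82.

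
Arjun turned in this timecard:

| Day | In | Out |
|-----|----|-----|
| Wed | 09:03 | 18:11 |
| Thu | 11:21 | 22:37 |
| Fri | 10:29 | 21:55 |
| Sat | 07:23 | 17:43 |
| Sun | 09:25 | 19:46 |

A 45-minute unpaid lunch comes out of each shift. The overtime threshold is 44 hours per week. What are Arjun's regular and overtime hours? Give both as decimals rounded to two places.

Regular 44.00 hours, overtime 4.77 hours

Wed: 09:03–18:11 = 9 h 8 min; less 45 min break → 8 h 23 min
Thu: 11:21–22:37 = 11 h 16 min; less 45 min break → 10 h 31 min
Fri: 10:29–21:55 = 11 h 26 min; less 45 min break → 10 h 41 min
Sat: 07:23–17:43 = 10 h 20 min; less 45 min break → 9 h 35 min
Sun: 09:25–19:46 = 10 h 21 min; less 45 min break → 9 h 36 min
Total worked: 48 h 46 min = 48.77 h.
Threshold 44 h → overtime 4 h 46 min, regular 44 h 0 min.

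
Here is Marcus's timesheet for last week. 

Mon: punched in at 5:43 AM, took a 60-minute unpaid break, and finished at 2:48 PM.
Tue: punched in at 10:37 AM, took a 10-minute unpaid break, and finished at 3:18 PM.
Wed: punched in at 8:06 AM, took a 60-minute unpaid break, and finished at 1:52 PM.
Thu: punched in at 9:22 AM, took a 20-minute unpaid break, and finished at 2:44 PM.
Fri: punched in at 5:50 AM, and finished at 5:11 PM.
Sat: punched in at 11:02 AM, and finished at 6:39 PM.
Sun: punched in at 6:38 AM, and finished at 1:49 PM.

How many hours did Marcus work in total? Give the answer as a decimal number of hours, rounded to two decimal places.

48.55 hours

Mon: 5:43 AM–2:48 PM = 9 h 5 min; less 60 min break → 8 h 5 min
Tue: 10:37 AM–3:18 PM = 4 h 41 min; less 10 min break → 4 h 31 min
Wed: 8:06 AM–1:52 PM = 5 h 46 min; less 60 min break → 4 h 46 min
Thu: 9:22 AM–2:44 PM = 5 h 22 min; less 20 min break → 5 h 2 min
Fri: 5:50 AM–5:11 PM = 11 h 21 min
Sat: 11:02 AM–6:39 PM = 7 h 37 min
Sun: 6:38 AM–1:49 PM = 7 h 11 min
Total: 8 h 5 min + 4 h 31 min + 4 h 46 min + 5 h 2 min + 11 h 21 min + 7 h 37 min + 7 h 11 min = 48 h 33 min.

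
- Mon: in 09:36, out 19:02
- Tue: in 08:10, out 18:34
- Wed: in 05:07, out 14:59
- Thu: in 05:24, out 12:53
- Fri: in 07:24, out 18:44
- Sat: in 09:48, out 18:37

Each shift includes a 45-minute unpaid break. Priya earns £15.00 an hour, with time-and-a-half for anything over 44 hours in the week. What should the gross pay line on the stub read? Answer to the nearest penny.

£858.75

Mon: 09:36–19:02 = 9 h 26 min; less 45 min break → 8 h 41 min
Tue: 08:10–18:34 = 10 h 24 min; less 45 min break → 9 h 39 min
Wed: 05:07–14:59 = 9 h 52 min; less 45 min break → 9 h 7 min
Thu: 05:24–12:53 = 7 h 29 min; less 45 min break → 6 h 44 min
Fri: 07:24–18:44 = 11 h 20 min; less 45 min break → 10 h 35 min
Sat: 09:48–18:37 = 8 h 49 min; less 45 min break → 8 h 4 min
Total worked: 52 h 50 min = 3170 min.
Regular 44 h 0 min = 2640 min at £15.00/h; overtime 8 h 50 min = 530 min at £22.50/h.
Pay = (2640 × £15.00 + 530 × £22.50) ÷ 60 = £858.75.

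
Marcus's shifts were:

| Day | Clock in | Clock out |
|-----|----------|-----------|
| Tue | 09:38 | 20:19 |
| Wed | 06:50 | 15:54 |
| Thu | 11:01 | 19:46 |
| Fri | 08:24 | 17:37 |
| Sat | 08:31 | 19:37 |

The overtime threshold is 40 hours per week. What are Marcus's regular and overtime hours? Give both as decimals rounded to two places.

Regular 40.00 hours, overtime 8.82 hours

Tue: 09:38–20:19 = 10 h 41 min
Wed: 06:50–15:54 = 9 h 4 min
Thu: 11:01–19:46 = 8 h 45 min
Fri: 08:24–17:37 = 9 h 13 min
Sat: 08:31–19:37 = 11 h 6 min
Total worked: 48 h 49 min = 48.82 h.
Threshold 40 h → overtime 8 h 49 min, regular 40 h 0 min.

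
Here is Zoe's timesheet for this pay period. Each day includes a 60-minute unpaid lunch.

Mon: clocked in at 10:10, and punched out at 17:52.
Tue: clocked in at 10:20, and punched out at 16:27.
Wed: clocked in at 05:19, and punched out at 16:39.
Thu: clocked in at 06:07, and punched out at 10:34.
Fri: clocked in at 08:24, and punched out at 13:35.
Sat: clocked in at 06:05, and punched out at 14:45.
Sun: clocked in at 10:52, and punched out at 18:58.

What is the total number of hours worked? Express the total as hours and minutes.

Mon: 10:10–17:52 = 7 h 42 min; less 60 min break → 6 h 42 min
Tue: 10:20–16:27 = 6 h 7 min; less 60 min break → 5 h 7 min
Wed: 05:19–16:39 = 11 h 20 min; less 60 min break → 10 h 20 min
Thu: 06:07–10:34 = 4 h 27 min; less 60 min break → 3 h 27 min
Fri: 08:24–13:35 = 5 h 11 min; less 60 min break → 4 h 11 min
Sat: 06:05–14:45 = 8 h 40 min; less 60 min break → 7 h 40 min
Sun: 10:52–18:58 = 8 h 6 min; less 60 min break → 7 h 6 min
Total: 6 h 42 min + 5 h 7 min + 10 h 20 min + 3 h 27 min + 4 h 11 min + 7 h 40 min + 7 h 6 min = 44 h 33 min.

44 h 33 min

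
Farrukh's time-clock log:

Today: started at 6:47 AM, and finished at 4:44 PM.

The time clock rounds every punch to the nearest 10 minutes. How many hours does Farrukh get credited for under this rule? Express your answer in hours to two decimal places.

9.83 hours

Today: in 6:47 AM→6:50 AM, out 4:44 PM→4:40 PM; 9 h 50 min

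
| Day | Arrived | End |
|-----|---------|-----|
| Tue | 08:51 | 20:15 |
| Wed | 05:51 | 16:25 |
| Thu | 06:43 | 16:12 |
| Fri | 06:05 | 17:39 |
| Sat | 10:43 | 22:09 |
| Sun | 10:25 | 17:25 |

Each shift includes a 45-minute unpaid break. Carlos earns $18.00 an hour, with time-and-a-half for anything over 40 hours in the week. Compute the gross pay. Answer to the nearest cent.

$1177.65

Tue: 08:51–20:15 = 11 h 24 min; less 45 min break → 10 h 39 min
Wed: 05:51–16:25 = 10 h 34 min; less 45 min break → 9 h 49 min
Thu: 06:43–16:12 = 9 h 29 min; less 45 min break → 8 h 44 min
Fri: 06:05–17:39 = 11 h 34 min; less 45 min break → 10 h 49 min
Sat: 10:43–22:09 = 11 h 26 min; less 45 min break → 10 h 41 min
Sun: 10:25–17:25 = 7 h 0 min; less 45 min break → 6 h 15 min
Total worked: 56 h 57 min = 3417 min.
Regular 40 h 0 min = 2400 min at $18.00/h; overtime 16 h 57 min = 1017 min at $27.00/h.
Pay = (2400 × $18.00 + 1017 × $27.00) ÷ 60 = $1177.65.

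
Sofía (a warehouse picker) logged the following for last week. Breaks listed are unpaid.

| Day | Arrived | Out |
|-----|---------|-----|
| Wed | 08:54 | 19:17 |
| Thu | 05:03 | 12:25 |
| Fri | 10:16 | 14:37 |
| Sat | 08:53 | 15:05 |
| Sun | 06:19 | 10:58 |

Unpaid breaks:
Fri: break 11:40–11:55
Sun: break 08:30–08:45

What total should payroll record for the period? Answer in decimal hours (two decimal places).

32.45 hours

Wed: 08:54–19:17 = 10 h 23 min
Thu: 05:03–12:25 = 7 h 22 min
Fri: 10:16–14:37 = 4 h 21 min; less 15 min break → 4 h 6 min
Sat: 08:53–15:05 = 6 h 12 min
Sun: 06:19–10:58 = 4 h 39 min; less 15 min break → 4 h 24 min
Total: 10 h 23 min + 7 h 22 min + 4 h 6 min + 6 h 12 min + 4 h 24 min = 32 h 27 min.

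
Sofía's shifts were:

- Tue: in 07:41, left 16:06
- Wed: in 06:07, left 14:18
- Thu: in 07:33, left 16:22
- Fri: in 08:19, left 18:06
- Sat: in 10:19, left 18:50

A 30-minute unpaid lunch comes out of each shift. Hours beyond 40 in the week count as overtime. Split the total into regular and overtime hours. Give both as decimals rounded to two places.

Tue: 07:41–16:06 = 8 h 25 min; less 30 min break → 7 h 55 min
Wed: 06:07–14:18 = 8 h 11 min; less 30 min break → 7 h 41 min
Thu: 07:33–16:22 = 8 h 49 min; less 30 min break → 8 h 19 min
Fri: 08:19–18:06 = 9 h 47 min; less 30 min break → 9 h 17 min
Sat: 10:19–18:50 = 8 h 31 min; less 30 min break → 8 h 1 min
Total worked: 41 h 13 min = 41.22 h.
Threshold 40 h → overtime 1 h 13 min, regular 40 h 0 min.

Regular 40.00 hours, overtime 1.22 hours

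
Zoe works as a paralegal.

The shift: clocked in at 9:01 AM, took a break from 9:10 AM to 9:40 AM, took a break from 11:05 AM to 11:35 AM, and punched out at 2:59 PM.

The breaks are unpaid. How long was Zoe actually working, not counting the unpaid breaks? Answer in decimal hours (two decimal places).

The shift: 9:01 AM–2:59 PM = 5 h 58 min; less 60 min break → 4 h 58 min

4.97 hours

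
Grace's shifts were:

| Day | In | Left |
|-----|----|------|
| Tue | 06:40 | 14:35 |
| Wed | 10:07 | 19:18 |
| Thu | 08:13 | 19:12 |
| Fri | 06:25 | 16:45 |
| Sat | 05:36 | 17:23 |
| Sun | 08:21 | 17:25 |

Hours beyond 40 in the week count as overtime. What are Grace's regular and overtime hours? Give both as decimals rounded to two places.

Regular 40.00 hours, overtime 19.27 hours

Tue: 06:40–14:35 = 7 h 55 min
Wed: 10:07–19:18 = 9 h 11 min
Thu: 08:13–19:12 = 10 h 59 min
Fri: 06:25–16:45 = 10 h 20 min
Sat: 05:36–17:23 = 11 h 47 min
Sun: 08:21–17:25 = 9 h 4 min
Total worked: 59 h 16 min = 59.27 h.
Threshold 40 h → overtime 19 h 16 min, regular 40 h 0 min.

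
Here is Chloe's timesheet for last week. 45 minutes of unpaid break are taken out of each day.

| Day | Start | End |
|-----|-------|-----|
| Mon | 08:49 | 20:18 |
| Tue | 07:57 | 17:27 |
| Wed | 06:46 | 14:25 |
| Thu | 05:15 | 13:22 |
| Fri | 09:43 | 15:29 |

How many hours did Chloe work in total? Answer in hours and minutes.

38 h 46 min

Mon: 08:49–20:18 = 11 h 29 min; less 45 min break → 10 h 44 min
Tue: 07:57–17:27 = 9 h 30 min; less 45 min break → 8 h 45 min
Wed: 06:46–14:25 = 7 h 39 min; less 45 min break → 6 h 54 min
Thu: 05:15–13:22 = 8 h 7 min; less 45 min break → 7 h 22 min
Fri: 09:43–15:29 = 5 h 46 min; less 45 min break → 5 h 1 min
Total: 10 h 44 min + 8 h 45 min + 6 h 54 min + 7 h 22 min + 5 h 1 min = 38 h 46 min.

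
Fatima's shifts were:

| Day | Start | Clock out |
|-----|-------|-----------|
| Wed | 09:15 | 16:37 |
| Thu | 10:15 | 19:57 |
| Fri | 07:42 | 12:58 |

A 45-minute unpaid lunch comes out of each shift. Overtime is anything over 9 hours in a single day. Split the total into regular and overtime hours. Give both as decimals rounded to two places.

Wed: 09:15–16:37 = 7 h 22 min; less 45 min break → 6 h 37 min
Thu: 10:15–19:57 = 9 h 42 min; less 45 min break → 8 h 57 min
Fri: 07:42–12:58 = 5 h 16 min; less 45 min break → 4 h 31 min
Wed reg 6 h 37 min / OT 0 h 0 min; Thu reg 8 h 57 min / OT 0 h 0 min; Fri reg 4 h 31 min / OT 0 h 0 min.
Totals: regular 20 h 5 min, overtime 0 h 0 min.

Regular 20.08 hours, overtime 0.00 hours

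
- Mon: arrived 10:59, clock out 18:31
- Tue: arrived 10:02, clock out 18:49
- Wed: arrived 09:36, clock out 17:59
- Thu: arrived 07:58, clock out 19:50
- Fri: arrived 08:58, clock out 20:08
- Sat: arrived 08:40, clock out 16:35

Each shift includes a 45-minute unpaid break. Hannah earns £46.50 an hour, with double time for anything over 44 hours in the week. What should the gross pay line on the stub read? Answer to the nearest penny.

Mon: 10:59–18:31 = 7 h 32 min; less 45 min break → 6 h 47 min
Tue: 10:02–18:49 = 8 h 47 min; less 45 min break → 8 h 2 min
Wed: 09:36–17:59 = 8 h 23 min; less 45 min break → 7 h 38 min
Thu: 07:58–19:50 = 11 h 52 min; less 45 min break → 11 h 7 min
Fri: 08:58–20:08 = 11 h 10 min; less 45 min break → 10 h 25 min
Sat: 08:40–16:35 = 7 h 55 min; less 45 min break → 7 h 10 min
Total worked: 51 h 9 min = 3069 min.
Regular 44 h 0 min = 2640 min at £46.50/h; overtime 7 h 9 min = 429 min at £93.00/h.
Pay = (2640 × £46.50 + 429 × £93.00) ÷ 60 = £2710.95.

£2710.95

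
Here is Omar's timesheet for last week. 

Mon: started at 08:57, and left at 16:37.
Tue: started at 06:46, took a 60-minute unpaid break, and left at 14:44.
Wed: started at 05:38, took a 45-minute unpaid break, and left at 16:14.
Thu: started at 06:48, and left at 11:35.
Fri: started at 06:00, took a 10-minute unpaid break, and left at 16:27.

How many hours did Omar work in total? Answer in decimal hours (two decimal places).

Mon: 08:57–16:37 = 7 h 40 min
Tue: 06:46–14:44 = 7 h 58 min; less 60 min break → 6 h 58 min
Wed: 05:38–16:14 = 10 h 36 min; less 45 min break → 9 h 51 min
Thu: 06:48–11:35 = 4 h 47 min
Fri: 06:00–16:27 = 10 h 27 min; less 10 min break → 10 h 17 min
Total: 7 h 40 min + 6 h 58 min + 9 h 51 min + 4 h 47 min + 10 h 17 min = 39 h 33 min.

39.55 hours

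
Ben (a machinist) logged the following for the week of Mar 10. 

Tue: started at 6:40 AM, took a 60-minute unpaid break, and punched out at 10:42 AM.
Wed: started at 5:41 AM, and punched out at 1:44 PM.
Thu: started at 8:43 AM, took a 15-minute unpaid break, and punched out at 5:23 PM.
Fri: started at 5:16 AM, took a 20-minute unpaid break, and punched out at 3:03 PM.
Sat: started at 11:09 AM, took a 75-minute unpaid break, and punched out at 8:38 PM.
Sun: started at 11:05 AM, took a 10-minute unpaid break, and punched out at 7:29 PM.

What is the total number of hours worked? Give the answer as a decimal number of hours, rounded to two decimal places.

Tue: 6:40 AM–10:42 AM = 4 h 2 min; less 60 min break → 3 h 2 min
Wed: 5:41 AM–1:44 PM = 8 h 3 min
Thu: 8:43 AM–5:23 PM = 8 h 40 min; less 15 min break → 8 h 25 min
Fri: 5:16 AM–3:03 PM = 9 h 47 min; less 20 min break → 9 h 27 min
Sat: 11:09 AM–8:38 PM = 9 h 29 min; less 75 min break → 8 h 14 min
Sun: 11:05 AM–7:29 PM = 8 h 24 min; less 10 min break → 8 h 14 min
Total: 3 h 2 min + 8 h 3 min + 8 h 25 min + 9 h 27 min + 8 h 14 min + 8 h 14 min = 45 h 25 min.

45.42 hours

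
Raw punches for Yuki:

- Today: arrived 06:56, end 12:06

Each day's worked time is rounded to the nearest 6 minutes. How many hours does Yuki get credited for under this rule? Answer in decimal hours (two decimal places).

Today: 06:56–12:06 = 5 h 10 min → rounds to 5 h 12 min

5.20 hours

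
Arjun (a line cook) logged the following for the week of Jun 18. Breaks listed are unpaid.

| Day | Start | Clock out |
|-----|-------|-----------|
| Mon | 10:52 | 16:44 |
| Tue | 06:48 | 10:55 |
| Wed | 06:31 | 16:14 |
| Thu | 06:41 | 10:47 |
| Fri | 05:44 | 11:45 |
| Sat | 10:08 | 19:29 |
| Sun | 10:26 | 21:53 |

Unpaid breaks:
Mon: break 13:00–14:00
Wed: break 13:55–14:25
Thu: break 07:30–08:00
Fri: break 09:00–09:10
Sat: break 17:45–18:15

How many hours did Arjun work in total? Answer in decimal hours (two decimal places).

47.95 hours

Mon: 10:52–16:44 = 5 h 52 min; less 60 min break → 4 h 52 min
Tue: 06:48–10:55 = 4 h 7 min
Wed: 06:31–16:14 = 9 h 43 min; less 30 min break → 9 h 13 min
Thu: 06:41–10:47 = 4 h 6 min; less 30 min break → 3 h 36 min
Fri: 05:44–11:45 = 6 h 1 min; less 10 min break → 5 h 51 min
Sat: 10:08–19:29 = 9 h 21 min; less 30 min break → 8 h 51 min
Sun: 10:26–21:53 = 11 h 27 min
Total: 4 h 52 min + 4 h 7 min + 9 h 13 min + 3 h 36 min + 5 h 51 min + 8 h 51 min + 11 h 27 min = 47 h 57 min.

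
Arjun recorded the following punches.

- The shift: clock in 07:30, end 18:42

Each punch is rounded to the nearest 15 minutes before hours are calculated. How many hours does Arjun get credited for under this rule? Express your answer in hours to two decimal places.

11.25 hours

The shift: in 07:30→07:30, out 18:42→18:45; 11 h 15 min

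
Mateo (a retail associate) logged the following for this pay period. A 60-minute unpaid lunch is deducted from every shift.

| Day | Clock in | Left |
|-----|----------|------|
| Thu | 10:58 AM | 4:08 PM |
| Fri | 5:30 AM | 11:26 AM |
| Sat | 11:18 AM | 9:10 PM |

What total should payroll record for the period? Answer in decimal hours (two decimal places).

Thu: 10:58 AM–4:08 PM = 5 h 10 min; less 60 min break → 4 h 10 min
Fri: 5:30 AM–11:26 AM = 5 h 56 min; less 60 min break → 4 h 56 min
Sat: 11:18 AM–9:10 PM = 9 h 52 min; less 60 min break → 8 h 52 min
Total: 4 h 10 min + 4 h 56 min + 8 h 52 min = 17 h 58 min.

17.97 hours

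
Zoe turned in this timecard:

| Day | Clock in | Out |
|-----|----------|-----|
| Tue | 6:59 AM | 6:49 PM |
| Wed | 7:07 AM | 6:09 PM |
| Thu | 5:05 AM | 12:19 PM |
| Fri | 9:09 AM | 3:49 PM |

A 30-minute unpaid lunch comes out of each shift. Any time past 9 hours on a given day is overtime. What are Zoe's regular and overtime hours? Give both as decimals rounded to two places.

Regular 30.90 hours, overtime 3.87 hours

Tue: 6:59 AM–6:49 PM = 11 h 50 min; less 30 min break → 11 h 20 min
Wed: 7:07 AM–6:09 PM = 11 h 2 min; less 30 min break → 10 h 32 min
Thu: 5:05 AM–12:19 PM = 7 h 14 min; less 30 min break → 6 h 44 min
Fri: 9:09 AM–3:49 PM = 6 h 40 min; less 30 min break → 6 h 10 min
Tue reg 9 h 0 min / OT 2 h 20 min; Wed reg 9 h 0 min / OT 1 h 32 min; Thu reg 6 h 44 min / OT 0 h 0 min; Fri reg 6 h 10 min / OT 0 h 0 min.
Totals: regular 30 h 54 min, overtime 3 h 52 min.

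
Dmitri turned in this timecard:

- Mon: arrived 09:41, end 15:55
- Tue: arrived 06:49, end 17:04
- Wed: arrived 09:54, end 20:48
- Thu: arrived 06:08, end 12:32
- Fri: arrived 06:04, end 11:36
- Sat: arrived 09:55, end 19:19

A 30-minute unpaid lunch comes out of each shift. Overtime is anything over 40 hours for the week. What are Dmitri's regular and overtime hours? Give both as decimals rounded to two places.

Regular 40.00 hours, overtime 5.72 hours

Mon: 09:41–15:55 = 6 h 14 min; less 30 min break → 5 h 44 min
Tue: 06:49–17:04 = 10 h 15 min; less 30 min break → 9 h 45 min
Wed: 09:54–20:48 = 10 h 54 min; less 30 min break → 10 h 24 min
Thu: 06:08–12:32 = 6 h 24 min; less 30 min break → 5 h 54 min
Fri: 06:04–11:36 = 5 h 32 min; less 30 min break → 5 h 2 min
Sat: 09:55–19:19 = 9 h 24 min; less 30 min break → 8 h 54 min
Total worked: 45 h 43 min = 45.72 h.
Threshold 40 h → overtime 5 h 43 min, regular 40 h 0 min.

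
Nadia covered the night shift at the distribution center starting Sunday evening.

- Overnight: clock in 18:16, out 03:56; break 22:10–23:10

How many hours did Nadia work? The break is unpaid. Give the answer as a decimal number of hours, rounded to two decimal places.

8.67 hours

Overnight: 18:16 → midnight = 5 h 44 min; midnight → 03:56 = 3 h 56 min; span 9 h 40 min; less 60 min break → 8 h 40 min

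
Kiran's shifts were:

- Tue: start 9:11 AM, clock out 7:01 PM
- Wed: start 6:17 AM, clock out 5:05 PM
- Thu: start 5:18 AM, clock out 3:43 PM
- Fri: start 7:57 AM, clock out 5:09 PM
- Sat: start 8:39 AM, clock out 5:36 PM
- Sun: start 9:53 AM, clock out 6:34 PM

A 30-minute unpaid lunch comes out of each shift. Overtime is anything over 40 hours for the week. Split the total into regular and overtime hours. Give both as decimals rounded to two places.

Regular 40.00 hours, overtime 14.88 hours

Tue: 9:11 AM–7:01 PM = 9 h 50 min; less 30 min break → 9 h 20 min
Wed: 6:17 AM–5:05 PM = 10 h 48 min; less 30 min break → 10 h 18 min
Thu: 5:18 AM–3:43 PM = 10 h 25 min; less 30 min break → 9 h 55 min
Fri: 7:57 AM–5:09 PM = 9 h 12 min; less 30 min break → 8 h 42 min
Sat: 8:39 AM–5:36 PM = 8 h 57 min; less 30 min break → 8 h 27 min
Sun: 9:53 AM–6:34 PM = 8 h 41 min; less 30 min break → 8 h 11 min
Total worked: 54 h 53 min = 54.88 h.
Threshold 40 h → overtime 14 h 53 min, regular 40 h 0 min.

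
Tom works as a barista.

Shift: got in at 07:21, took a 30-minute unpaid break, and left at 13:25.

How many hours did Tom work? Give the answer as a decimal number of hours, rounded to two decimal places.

5.57 hours

Shift: 07:21–13:25 = 6 h 4 min; less 30 min break → 5 h 34 min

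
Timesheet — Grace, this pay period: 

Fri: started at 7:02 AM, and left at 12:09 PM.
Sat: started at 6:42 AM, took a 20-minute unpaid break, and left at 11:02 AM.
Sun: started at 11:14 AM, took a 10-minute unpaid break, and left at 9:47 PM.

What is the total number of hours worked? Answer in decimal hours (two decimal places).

Fri: 7:02 AM–12:09 PM = 5 h 7 min
Sat: 6:42 AM–11:02 AM = 4 h 20 min; less 20 min break → 4 h 0 min
Sun: 11:14 AM–9:47 PM = 10 h 33 min; less 10 min break → 10 h 23 min
Total: 5 h 7 min + 4 h 0 min + 10 h 23 min = 19 h 30 min.

19.50 hours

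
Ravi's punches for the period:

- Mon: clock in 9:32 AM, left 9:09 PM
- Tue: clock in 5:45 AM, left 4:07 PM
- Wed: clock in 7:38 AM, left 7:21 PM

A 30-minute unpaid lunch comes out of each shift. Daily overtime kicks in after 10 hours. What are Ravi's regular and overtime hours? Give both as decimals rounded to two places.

Regular 29.87 hours, overtime 2.33 hours

Mon: 9:32 AM–9:09 PM = 11 h 37 min; less 30 min break → 11 h 7 min
Tue: 5:45 AM–4:07 PM = 10 h 22 min; less 30 min break → 9 h 52 min
Wed: 7:38 AM–7:21 PM = 11 h 43 min; less 30 min break → 11 h 13 min
Mon reg 10 h 0 min / OT 1 h 7 min; Tue reg 9 h 52 min / OT 0 h 0 min; Wed reg 10 h 0 min / OT 1 h 13 min.
Totals: regular 29 h 52 min, overtime 2 h 20 min.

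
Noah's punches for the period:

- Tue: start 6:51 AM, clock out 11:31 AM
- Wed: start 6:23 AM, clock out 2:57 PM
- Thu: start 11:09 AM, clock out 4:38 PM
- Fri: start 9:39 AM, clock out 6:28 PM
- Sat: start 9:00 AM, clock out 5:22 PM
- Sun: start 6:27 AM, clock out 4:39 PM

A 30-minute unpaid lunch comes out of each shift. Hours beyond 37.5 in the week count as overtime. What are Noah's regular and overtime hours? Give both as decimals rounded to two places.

Tue: 6:51 AM–11:31 AM = 4 h 40 min; less 30 min break → 4 h 10 min
Wed: 6:23 AM–2:57 PM = 8 h 34 min; less 30 min break → 8 h 4 min
Thu: 11:09 AM–4:38 PM = 5 h 29 min; less 30 min break → 4 h 59 min
Fri: 9:39 AM–6:28 PM = 8 h 49 min; less 30 min break → 8 h 19 min
Sat: 9:00 AM–5:22 PM = 8 h 22 min; less 30 min break → 7 h 52 min
Sun: 6:27 AM–4:39 PM = 10 h 12 min; less 30 min break → 9 h 42 min
Total worked: 43 h 6 min = 43.10 h.
Threshold 37.5 h → overtime 5 h 36 min, regular 37 h 30 min.

Regular 37.50 hours, overtime 5.60 hours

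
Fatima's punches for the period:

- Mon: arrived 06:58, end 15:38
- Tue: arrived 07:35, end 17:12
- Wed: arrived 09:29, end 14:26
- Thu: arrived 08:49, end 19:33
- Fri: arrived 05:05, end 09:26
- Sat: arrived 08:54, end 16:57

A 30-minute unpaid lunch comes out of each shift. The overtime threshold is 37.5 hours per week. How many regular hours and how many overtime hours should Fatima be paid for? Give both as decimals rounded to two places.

Regular 37.50 hours, overtime 5.87 hours

Mon: 06:58–15:38 = 8 h 40 min; less 30 min break → 8 h 10 min
Tue: 07:35–17:12 = 9 h 37 min; less 30 min break → 9 h 7 min
Wed: 09:29–14:26 = 4 h 57 min; less 30 min break → 4 h 27 min
Thu: 08:49–19:33 = 10 h 44 min; less 30 min break → 10 h 14 min
Fri: 05:05–09:26 = 4 h 21 min; less 30 min break → 3 h 51 min
Sat: 08:54–16:57 = 8 h 3 min; less 30 min break → 7 h 33 min
Total worked: 43 h 22 min = 43.37 h.
Threshold 37.5 h → overtime 5 h 52 min, regular 37 h 30 min.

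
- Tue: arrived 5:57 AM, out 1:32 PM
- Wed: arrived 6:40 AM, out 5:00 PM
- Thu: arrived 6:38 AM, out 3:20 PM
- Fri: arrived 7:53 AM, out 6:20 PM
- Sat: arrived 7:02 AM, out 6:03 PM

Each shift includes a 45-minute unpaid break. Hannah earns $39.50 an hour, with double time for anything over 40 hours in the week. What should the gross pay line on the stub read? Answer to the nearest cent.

$1922.33

Tue: 5:57 AM–1:32 PM = 7 h 35 min; less 45 min break → 6 h 50 min
Wed: 6:40 AM–5:00 PM = 10 h 20 min; less 45 min break → 9 h 35 min
Thu: 6:38 AM–3:20 PM = 8 h 42 min; less 45 min break → 7 h 57 min
Fri: 7:53 AM–6:20 PM = 10 h 27 min; less 45 min break → 9 h 42 min
Sat: 7:02 AM–6:03 PM = 11 h 1 min; less 45 min break → 10 h 16 min
Total worked: 44 h 20 min = 2660 min.
Regular 40 h 0 min = 2400 min at $39.50/h; overtime 4 h 20 min = 260 min at $79.00/h.
Pay = (2400 × $39.50 + 260 × $79.00) ÷ 60 = $1922.33.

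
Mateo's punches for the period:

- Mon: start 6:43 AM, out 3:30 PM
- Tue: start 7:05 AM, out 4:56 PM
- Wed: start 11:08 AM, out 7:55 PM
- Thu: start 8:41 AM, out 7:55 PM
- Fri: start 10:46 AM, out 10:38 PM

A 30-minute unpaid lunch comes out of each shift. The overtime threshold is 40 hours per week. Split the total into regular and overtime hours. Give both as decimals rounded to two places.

Mon: 6:43 AM–3:30 PM = 8 h 47 min; less 30 min break → 8 h 17 min
Tue: 7:05 AM–4:56 PM = 9 h 51 min; less 30 min break → 9 h 21 min
Wed: 11:08 AM–7:55 PM = 8 h 47 min; less 30 min break → 8 h 17 min
Thu: 8:41 AM–7:55 PM = 11 h 14 min; less 30 min break → 10 h 44 min
Fri: 10:46 AM–10:38 PM = 11 h 52 min; less 30 min break → 11 h 22 min
Total worked: 48 h 1 min = 48.02 h.
Threshold 40 h → overtime 8 h 1 min, regular 40 h 0 min.

Regular 40.00 hours, overtime 8.02 hours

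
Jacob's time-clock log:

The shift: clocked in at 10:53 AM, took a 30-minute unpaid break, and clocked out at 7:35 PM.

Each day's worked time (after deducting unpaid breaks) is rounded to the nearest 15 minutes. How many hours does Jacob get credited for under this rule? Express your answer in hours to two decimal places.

8.25 hours

The shift: 10:53 AM–7:35 PM = 8 h 42 min − 30 min = 8 h 12 min → rounds to 8 h 15 min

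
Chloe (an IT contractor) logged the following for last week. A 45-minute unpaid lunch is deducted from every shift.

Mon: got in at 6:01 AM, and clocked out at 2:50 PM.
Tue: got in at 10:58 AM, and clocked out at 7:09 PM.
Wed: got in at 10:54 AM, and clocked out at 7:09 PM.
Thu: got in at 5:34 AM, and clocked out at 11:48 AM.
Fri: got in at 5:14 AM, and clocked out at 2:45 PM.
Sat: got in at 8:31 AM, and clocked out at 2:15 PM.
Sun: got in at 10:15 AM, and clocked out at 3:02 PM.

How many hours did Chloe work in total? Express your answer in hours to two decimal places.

46.27 hours

Mon: 6:01 AM–2:50 PM = 8 h 49 min; less 45 min break → 8 h 4 min
Tue: 10:58 AM–7:09 PM = 8 h 11 min; less 45 min break → 7 h 26 min
Wed: 10:54 AM–7:09 PM = 8 h 15 min; less 45 min break → 7 h 30 min
Thu: 5:34 AM–11:48 AM = 6 h 14 min; less 45 min break → 5 h 29 min
Fri: 5:14 AM–2:45 PM = 9 h 31 min; less 45 min break → 8 h 46 min
Sat: 8:31 AM–2:15 PM = 5 h 44 min; less 45 min break → 4 h 59 min
Sun: 10:15 AM–3:02 PM = 4 h 47 min; less 45 min break → 4 h 2 min
Total: 8 h 4 min + 7 h 26 min + 7 h 30 min + 5 h 29 min + 8 h 46 min + 4 h 59 min + 4 h 2 min = 46 h 16 min.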